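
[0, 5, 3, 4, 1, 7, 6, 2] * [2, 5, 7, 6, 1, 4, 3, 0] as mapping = [0→2, 1→4, 2→6, 3→1, 4→5, 5→0, 6→3, 7→7] 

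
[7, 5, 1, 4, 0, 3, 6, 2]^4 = [5, 0, 4, 2, 1, 7, 6, 3]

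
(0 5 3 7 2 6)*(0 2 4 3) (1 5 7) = (0 7 4 3 1 5) (2 6) 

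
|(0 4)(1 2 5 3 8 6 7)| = 14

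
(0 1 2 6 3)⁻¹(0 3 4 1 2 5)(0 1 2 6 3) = (0 4 2 6 5 1)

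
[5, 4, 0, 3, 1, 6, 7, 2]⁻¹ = [2, 4, 7, 3, 1, 0, 5, 6]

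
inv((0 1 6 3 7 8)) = (0 8 7 3 6 1)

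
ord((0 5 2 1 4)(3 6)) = 10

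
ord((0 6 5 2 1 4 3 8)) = 8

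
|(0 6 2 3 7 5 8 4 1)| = 9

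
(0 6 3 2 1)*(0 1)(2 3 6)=(0 2)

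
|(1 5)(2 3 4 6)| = 4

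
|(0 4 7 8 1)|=5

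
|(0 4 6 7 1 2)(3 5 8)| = 6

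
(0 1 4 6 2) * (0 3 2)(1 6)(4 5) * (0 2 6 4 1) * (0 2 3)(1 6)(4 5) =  (0 5 6 3 1 4 2)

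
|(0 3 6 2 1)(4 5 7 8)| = 20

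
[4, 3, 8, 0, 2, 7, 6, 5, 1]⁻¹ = [3, 8, 4, 1, 0, 7, 6, 5, 2]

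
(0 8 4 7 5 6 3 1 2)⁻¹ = (0 2 1 3 6 5 7 4 8)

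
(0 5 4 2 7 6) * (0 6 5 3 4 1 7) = (0 3 4 2)(1 7 5)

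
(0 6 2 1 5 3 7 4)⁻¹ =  (0 4 7 3 5 1 2 6)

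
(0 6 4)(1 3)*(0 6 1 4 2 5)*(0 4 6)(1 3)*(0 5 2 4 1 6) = (0 3)(1 6 4 5)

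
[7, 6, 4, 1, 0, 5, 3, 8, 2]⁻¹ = [4, 3, 8, 6, 2, 5, 1, 0, 7]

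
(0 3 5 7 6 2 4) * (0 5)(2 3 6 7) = (0 6 3)(2 4 5)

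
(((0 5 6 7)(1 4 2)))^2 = (0 6)(1 2 4)(5 7)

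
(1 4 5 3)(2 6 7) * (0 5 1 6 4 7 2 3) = (0 5)(1 7 3 6 2 4)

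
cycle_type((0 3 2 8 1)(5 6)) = 2.5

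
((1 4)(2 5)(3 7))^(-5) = (1 4)(2 5)(3 7)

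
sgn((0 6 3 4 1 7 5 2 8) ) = 1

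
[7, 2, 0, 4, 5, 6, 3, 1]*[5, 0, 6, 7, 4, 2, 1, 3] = [3, 6, 5, 4, 2, 1, 7, 0]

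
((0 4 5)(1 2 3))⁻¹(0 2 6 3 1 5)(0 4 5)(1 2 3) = (0 4 3 6 1 2)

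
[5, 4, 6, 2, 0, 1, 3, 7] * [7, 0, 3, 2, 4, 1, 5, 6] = [1, 4, 5, 3, 7, 0, 2, 6]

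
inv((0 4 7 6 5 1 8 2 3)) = (0 3 2 8 1 5 6 7 4)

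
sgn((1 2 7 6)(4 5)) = 1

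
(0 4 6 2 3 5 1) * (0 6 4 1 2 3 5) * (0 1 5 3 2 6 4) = (0 5 6 2 3 1 4)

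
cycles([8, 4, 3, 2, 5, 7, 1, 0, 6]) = (0 8 6 1 4 5 7)(2 3)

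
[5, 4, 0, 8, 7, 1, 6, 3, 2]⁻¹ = [2, 5, 8, 7, 1, 0, 6, 4, 3]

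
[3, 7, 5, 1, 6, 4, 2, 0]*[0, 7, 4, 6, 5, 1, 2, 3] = [6, 3, 1, 7, 2, 5, 4, 0]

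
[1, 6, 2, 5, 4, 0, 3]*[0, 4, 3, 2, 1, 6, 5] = [4, 5, 3, 6, 1, 0, 2] 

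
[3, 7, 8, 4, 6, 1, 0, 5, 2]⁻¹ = [6, 5, 8, 0, 3, 7, 4, 1, 2]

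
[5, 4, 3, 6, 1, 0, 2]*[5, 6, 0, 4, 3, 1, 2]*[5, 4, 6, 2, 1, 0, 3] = [4, 2, 1, 6, 3, 0, 5]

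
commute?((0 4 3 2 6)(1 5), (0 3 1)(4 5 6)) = no:(0 4 3 2 6)(1 5) * (0 3 1)(4 5 6) = (0 5)(1 6 3 2 4), (0 3 1)(4 5 6) * (0 4 3 2 6)(1 5) = (0 2 6 3 5)(1 4)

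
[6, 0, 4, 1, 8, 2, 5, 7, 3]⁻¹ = [1, 3, 5, 8, 2, 6, 0, 7, 4]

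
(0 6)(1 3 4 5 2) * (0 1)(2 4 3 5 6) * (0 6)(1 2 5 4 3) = (0 5 3 1 4)(2 6)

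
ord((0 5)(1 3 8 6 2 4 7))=14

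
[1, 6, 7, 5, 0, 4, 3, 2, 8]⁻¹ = [4, 0, 7, 6, 5, 3, 1, 2, 8]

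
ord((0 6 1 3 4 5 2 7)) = 8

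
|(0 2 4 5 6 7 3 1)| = 8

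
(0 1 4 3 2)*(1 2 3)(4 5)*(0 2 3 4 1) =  (0 3 4)(1 5)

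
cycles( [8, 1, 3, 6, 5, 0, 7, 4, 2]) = (0 8 2 3 6 7 4 5)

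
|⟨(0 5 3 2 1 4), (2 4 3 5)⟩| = 720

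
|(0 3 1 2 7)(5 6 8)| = 15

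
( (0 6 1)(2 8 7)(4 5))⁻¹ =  (0 1 6)(2 7 8)(4 5)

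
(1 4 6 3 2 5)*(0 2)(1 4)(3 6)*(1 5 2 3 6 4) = (0 3)(1 5)(4 6)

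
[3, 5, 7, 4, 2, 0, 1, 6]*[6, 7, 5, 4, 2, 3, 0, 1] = [4, 3, 1, 2, 5, 6, 7, 0]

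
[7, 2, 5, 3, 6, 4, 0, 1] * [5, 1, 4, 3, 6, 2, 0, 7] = [7, 4, 2, 3, 0, 6, 5, 1]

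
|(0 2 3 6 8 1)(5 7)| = 6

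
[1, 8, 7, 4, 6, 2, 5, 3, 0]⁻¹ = [8, 0, 5, 7, 3, 6, 4, 2, 1]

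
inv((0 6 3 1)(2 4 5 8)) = (0 1 3 6)(2 8 5 4)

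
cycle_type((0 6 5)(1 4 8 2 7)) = 3.5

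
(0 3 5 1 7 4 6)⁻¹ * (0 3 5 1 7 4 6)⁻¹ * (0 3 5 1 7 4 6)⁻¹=(0 7 3 4 5 6 1)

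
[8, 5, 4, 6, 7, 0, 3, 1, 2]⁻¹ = [5, 7, 8, 6, 2, 1, 3, 4, 0]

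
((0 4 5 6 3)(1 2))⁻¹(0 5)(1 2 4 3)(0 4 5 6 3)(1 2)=(0 2 1 5)(4 6)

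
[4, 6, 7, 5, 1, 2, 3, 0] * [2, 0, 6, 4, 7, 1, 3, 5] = [7, 3, 5, 1, 0, 6, 4, 2]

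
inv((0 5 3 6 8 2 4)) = (0 4 2 8 6 3 5)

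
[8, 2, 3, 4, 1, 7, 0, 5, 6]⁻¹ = [6, 4, 1, 2, 3, 7, 8, 5, 0]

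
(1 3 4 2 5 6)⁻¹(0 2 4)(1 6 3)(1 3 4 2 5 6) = (0 5 2)(1 4 3)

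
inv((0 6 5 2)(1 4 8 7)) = (0 2 5 6)(1 7 8 4)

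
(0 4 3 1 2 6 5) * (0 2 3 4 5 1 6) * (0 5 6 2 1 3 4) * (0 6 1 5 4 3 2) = (0 1 3)(2 4 6)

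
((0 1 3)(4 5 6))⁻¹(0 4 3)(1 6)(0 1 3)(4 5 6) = (0 1 5)(3 4)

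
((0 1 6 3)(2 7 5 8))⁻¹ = (0 3 6 1)(2 8 5 7)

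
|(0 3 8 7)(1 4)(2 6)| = 4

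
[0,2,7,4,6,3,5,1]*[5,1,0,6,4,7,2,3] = [5,0,3,4,2,6,7,1]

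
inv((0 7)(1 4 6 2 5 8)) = (0 7)(1 8 5 2 6 4)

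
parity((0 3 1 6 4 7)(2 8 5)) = odd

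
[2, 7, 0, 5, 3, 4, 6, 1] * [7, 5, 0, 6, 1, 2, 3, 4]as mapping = [0→0, 1→4, 2→7, 3→2, 4→6, 5→1, 6→3, 7→5]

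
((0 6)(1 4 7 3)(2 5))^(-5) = (0 6)(1 3 7 4)(2 5)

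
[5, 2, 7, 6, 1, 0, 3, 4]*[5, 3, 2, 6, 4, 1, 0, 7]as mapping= [0→1, 1→2, 2→7, 3→0, 4→3, 5→5, 6→6, 7→4]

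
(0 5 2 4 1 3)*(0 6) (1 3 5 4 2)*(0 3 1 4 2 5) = (0 2 5 4 1) (3 6) 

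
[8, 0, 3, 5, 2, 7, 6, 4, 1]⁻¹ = [1, 8, 4, 2, 7, 3, 6, 5, 0]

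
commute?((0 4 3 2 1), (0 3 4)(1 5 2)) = no:(0 4 3 2 1)*(0 3 4)(1 5 2) = (1 3)(2 5), (0 3 4)(1 5 2)*(0 4 3 2 1) = (0 2)(1 5)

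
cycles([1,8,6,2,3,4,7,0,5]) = (0 1 8 5 4 3 2 6 7)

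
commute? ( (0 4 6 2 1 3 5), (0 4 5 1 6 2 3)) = no: (0 4 6 2 1 3 5) * (0 4 5 1 6 2 3) = (0 5 4 2 6 3 1), (0 4 5 1 6 2 3) * (0 4 6 2 1 3 5) = (0 6 1 2 5 3 4)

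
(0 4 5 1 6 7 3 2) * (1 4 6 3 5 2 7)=(0 6 1 3 7 5 4 2)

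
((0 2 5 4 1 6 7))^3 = (0 4 7 5 6 2 1)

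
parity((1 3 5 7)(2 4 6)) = odd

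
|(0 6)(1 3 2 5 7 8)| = 6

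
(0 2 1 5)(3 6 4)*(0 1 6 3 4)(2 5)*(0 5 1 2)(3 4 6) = (0 1)(2 3 4 6 5)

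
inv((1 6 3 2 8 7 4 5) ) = (1 5 4 7 8 2 3 6) 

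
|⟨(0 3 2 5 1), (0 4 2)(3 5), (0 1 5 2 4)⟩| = 720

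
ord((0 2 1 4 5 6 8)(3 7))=14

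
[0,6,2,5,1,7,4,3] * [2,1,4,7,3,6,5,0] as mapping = [0→2,1→5,2→4,3→6,4→1,5→0,6→3,7→7] 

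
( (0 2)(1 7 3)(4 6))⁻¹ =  (0 2)(1 3 7)(4 6)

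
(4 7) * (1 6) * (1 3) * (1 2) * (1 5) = (1 6 3 2 5)(4 7)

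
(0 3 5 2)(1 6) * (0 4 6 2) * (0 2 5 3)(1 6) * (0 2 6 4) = (0 2)(1 5 6 4)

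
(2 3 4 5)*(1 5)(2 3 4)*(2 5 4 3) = (1 4)(2 3 5)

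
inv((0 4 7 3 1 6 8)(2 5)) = (0 8 6 1 3 7 4)(2 5)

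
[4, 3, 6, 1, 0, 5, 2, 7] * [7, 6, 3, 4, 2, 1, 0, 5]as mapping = [0→2, 1→4, 2→0, 3→6, 4→7, 5→1, 6→3, 7→5]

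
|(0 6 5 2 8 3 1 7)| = 8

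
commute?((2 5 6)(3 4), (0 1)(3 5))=no:(2 5 6)(3 4) * (0 1)(3 5)=(0 1)(2 3 4 5 6), (0 1)(3 5) * (2 5 6)(3 4)=(0 1)(2 5 4 3 6)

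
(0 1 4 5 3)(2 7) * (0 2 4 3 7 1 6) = (0 6)(1 3 2)(4 5 7)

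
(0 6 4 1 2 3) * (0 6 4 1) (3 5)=(0 4) (1 2 5 3 6) 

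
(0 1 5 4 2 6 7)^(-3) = (0 2 1 6 5 7 4)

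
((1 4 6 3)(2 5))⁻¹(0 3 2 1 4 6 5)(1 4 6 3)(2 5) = (0 1 5 4 6 3 2)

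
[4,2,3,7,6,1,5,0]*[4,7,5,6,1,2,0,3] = [1,5,6,3,0,7,2,4] 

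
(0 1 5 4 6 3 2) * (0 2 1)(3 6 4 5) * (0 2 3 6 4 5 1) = (0 2 3)(1 6 4 5)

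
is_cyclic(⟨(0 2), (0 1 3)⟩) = no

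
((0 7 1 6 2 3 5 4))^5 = (0 3 1 4 2 7 5 6)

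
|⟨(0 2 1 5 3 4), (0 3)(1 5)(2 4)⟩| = 120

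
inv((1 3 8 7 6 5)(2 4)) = (1 5 6 7 8 3)(2 4)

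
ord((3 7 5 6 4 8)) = 6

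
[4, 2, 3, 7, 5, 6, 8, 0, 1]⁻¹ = [7, 8, 1, 2, 0, 4, 5, 3, 6]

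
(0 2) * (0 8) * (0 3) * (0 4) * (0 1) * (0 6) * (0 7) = (0 2 8 3 4 1 6 7) 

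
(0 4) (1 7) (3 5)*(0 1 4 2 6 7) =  (0 2 6 7 4 1) (3 5) 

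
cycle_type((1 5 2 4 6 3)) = 6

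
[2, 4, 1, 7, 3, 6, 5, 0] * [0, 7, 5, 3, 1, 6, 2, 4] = [5, 1, 7, 4, 3, 2, 6, 0]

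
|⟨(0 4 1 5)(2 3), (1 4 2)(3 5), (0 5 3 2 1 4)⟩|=720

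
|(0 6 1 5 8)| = 5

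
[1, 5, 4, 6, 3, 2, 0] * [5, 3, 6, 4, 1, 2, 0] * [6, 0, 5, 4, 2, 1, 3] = [4, 5, 0, 6, 2, 3, 1]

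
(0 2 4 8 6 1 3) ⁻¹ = (0 3 1 6 8 4 2) 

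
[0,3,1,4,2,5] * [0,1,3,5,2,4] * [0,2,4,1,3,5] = [0,5,2,4,1,3]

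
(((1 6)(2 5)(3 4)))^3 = (1 6)(2 5)(3 4)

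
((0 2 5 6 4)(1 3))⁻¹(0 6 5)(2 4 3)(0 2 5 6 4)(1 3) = (0 1 5)(2 4 6)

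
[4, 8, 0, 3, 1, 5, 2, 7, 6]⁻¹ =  [2, 4, 6, 3, 0, 5, 8, 7, 1]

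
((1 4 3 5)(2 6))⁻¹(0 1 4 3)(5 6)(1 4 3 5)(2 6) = (0 4 3 5)(1 2)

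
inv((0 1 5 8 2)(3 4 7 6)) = (0 2 8 5 1)(3 6 7 4)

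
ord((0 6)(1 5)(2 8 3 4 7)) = 10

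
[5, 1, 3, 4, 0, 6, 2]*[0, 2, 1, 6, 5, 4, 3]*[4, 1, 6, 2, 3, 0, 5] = [3, 6, 5, 0, 4, 2, 1]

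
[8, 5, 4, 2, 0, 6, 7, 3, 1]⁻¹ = [4, 8, 3, 7, 2, 1, 5, 6, 0]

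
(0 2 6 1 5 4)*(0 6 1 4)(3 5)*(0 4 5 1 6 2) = (1 3)(2 6 5 4)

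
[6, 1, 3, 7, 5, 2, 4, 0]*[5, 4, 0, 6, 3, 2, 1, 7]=[1, 4, 6, 7, 2, 0, 3, 5]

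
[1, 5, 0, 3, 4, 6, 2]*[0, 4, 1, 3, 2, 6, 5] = [4, 6, 0, 3, 2, 5, 1]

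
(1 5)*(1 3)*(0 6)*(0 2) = (0 6 2)(1 5 3)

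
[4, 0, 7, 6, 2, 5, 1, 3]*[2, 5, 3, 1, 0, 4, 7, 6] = [0, 2, 6, 7, 3, 4, 5, 1] 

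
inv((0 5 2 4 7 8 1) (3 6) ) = (0 1 8 7 4 2 5) (3 6) 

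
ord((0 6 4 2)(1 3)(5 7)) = 4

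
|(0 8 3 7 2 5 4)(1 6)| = 14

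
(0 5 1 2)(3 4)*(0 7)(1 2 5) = (0 1 5 2 7)(3 4)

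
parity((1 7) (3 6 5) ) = odd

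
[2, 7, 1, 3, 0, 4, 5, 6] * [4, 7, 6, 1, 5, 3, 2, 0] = [6, 0, 7, 1, 4, 5, 3, 2]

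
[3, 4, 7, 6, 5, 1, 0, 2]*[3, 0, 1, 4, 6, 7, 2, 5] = [4, 6, 5, 2, 7, 0, 3, 1]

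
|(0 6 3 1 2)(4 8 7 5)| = 20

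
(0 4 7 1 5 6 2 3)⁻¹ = (0 3 2 6 5 1 7 4)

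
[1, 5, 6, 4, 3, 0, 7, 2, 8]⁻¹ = [5, 0, 7, 4, 3, 1, 2, 6, 8]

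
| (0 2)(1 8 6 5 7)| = 10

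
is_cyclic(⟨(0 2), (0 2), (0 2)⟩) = yes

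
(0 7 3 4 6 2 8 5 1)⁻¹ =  (0 1 5 8 2 6 4 3 7)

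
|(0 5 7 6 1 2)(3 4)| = 6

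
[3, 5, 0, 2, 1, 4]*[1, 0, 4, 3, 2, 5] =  [3, 5, 1, 4, 0, 2]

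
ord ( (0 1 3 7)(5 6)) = 4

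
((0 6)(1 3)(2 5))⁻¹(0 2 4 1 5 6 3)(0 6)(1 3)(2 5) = (0 1 6 5 4 3 2)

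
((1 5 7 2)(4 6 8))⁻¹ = (1 2 7 5)(4 8 6)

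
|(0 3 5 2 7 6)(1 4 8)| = 6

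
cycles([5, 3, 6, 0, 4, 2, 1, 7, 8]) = (0 5 2 6 1 3)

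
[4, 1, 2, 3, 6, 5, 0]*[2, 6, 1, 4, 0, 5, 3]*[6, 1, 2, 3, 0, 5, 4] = [6, 4, 1, 0, 3, 5, 2]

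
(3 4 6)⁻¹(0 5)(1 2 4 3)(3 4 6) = (0 5)(1 2 6 4)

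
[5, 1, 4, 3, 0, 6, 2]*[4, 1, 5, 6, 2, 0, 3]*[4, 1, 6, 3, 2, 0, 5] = [4, 1, 6, 5, 2, 3, 0]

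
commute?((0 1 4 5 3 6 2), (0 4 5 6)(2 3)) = no:(0 1 4 5 3 6 2) * (0 4 5 6)(2 3) = (0 1 5 2 4 6 3), (0 4 5 6)(2 3) * (0 1 4 5 3 6 2) = (0 5 2 6 1 4 3)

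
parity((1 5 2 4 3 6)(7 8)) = even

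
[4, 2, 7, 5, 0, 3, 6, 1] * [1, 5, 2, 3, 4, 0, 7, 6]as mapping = [0→4, 1→2, 2→6, 3→0, 4→1, 5→3, 6→7, 7→5]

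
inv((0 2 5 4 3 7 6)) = (0 6 7 3 4 5 2)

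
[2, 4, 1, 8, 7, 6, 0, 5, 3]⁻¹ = [6, 2, 0, 8, 1, 7, 5, 4, 3]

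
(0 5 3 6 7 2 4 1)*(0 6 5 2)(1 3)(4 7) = (0 2 7)(1 6 4 3 5)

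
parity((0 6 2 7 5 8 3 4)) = odd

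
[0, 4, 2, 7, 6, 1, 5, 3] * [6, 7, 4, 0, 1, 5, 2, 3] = [6, 1, 4, 3, 2, 7, 5, 0]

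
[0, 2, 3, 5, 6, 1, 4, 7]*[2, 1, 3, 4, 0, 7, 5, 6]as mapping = [0→2, 1→3, 2→4, 3→7, 4→5, 5→1, 6→0, 7→6]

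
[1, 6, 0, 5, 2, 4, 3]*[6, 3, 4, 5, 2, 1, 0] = [3, 0, 6, 1, 4, 2, 5]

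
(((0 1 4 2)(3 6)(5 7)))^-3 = (0 1 4 2)(3 6)(5 7)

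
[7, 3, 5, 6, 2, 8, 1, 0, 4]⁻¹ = [7, 6, 4, 1, 8, 2, 3, 0, 5]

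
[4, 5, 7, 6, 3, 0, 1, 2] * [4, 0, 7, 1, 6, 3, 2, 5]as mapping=[0→6, 1→3, 2→5, 3→2, 4→1, 5→4, 6→0, 7→7]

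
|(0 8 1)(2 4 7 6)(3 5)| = 12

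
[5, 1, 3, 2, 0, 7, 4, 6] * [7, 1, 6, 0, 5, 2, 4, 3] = [2, 1, 0, 6, 7, 3, 5, 4]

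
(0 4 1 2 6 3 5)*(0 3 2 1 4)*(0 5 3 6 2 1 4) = (0 5 6 1 4)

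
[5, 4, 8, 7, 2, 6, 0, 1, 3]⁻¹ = [6, 7, 4, 8, 1, 0, 5, 3, 2]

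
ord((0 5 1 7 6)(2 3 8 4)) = 20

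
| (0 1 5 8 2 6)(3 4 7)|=6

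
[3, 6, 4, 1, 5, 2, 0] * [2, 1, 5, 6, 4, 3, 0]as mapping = [0→6, 1→0, 2→4, 3→1, 4→3, 5→5, 6→2]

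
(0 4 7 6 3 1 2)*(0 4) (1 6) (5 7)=(1 2 4 5 7) (3 6) 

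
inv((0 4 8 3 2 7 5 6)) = (0 6 5 7 2 3 8 4)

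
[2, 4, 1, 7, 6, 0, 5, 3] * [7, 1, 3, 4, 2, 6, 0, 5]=[3, 2, 1, 5, 0, 7, 6, 4]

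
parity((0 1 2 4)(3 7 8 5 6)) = odd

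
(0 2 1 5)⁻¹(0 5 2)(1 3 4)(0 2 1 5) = (0 1 2)(3 4 5)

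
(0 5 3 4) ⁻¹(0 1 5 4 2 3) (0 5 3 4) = (0 2 4 5 1 3) 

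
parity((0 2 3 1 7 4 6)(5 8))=odd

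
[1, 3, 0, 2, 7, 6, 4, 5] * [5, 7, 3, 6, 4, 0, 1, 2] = [7, 6, 5, 3, 2, 1, 4, 0]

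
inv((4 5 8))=(4 8 5)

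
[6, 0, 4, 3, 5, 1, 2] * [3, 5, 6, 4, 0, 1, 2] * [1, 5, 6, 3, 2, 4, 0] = [6, 3, 1, 2, 5, 4, 0]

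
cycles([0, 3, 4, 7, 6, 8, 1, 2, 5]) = (1 3 7 2 4 6)(5 8)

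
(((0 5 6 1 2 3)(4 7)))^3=(0 1)(2 5)(3 6)(4 7)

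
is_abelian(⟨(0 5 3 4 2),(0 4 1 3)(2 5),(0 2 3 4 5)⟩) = no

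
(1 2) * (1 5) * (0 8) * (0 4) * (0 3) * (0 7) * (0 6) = (0 8 4 3 7 6)(1 2 5)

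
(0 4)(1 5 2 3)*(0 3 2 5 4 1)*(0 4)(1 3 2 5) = (0 3 4 2 5 1)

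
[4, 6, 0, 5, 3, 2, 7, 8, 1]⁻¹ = [2, 8, 5, 4, 0, 3, 1, 6, 7]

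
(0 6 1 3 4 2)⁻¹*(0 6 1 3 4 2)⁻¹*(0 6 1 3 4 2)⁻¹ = (0 3)(1 2)(4 6)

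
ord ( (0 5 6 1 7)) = 5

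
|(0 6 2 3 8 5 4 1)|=8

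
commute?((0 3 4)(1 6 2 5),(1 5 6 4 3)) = no:(0 3 4)(1 6 2 5)*(1 5 6 4 3) = (0 1 4)(2 6),(1 5 6 4 3)*(0 3 4)(1 6 2 5) = (0 3 6)(2 5)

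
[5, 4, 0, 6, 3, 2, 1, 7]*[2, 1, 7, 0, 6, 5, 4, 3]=[5, 6, 2, 4, 0, 7, 1, 3]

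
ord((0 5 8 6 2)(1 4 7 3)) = 20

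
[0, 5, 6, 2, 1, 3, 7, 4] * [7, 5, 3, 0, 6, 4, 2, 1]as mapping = [0→7, 1→4, 2→2, 3→3, 4→5, 5→0, 6→1, 7→6]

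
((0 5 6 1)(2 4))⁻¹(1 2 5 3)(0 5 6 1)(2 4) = (0 4 6 3)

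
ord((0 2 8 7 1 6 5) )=7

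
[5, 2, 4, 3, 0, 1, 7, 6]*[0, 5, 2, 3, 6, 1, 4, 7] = [1, 2, 6, 3, 0, 5, 7, 4]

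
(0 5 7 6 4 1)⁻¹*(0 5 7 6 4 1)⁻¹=(0 4 7)(1 6 5)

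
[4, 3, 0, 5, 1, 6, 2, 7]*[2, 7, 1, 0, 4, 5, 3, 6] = [4, 0, 2, 5, 7, 3, 1, 6]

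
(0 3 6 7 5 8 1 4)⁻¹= (0 4 1 8 5 7 6 3)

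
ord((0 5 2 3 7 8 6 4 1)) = 9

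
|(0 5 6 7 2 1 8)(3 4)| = 14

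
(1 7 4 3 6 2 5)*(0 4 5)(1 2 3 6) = (0 4 6 3 1 7 5 2)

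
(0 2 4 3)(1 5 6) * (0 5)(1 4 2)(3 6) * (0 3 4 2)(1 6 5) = (0 6 2)(1 3)(4 5)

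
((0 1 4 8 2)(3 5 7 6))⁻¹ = (0 2 8 4 1)(3 6 7 5)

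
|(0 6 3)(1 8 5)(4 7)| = 6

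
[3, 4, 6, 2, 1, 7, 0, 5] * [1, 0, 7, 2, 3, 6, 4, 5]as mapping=[0→2, 1→3, 2→4, 3→7, 4→0, 5→5, 6→1, 7→6]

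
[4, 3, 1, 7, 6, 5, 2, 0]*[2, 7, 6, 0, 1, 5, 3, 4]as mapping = [0→1, 1→0, 2→7, 3→4, 4→3, 5→5, 6→6, 7→2]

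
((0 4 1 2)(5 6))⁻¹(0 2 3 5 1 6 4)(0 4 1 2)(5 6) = (0 3 6 2 5 1 4)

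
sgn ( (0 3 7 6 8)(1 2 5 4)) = -1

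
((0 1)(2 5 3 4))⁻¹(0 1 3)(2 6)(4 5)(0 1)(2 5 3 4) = (0 4 1)(2 3)(5 6)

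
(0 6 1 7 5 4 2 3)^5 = (0 4 1 3 5 6 2 7)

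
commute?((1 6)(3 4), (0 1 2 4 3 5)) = no:(1 6)(3 4)*(0 1 2 4 3 5) = (0 1 6 2 4 5), (0 1 2 4 3 5)*(1 6)(3 4) = (0 6 1 2 3 5)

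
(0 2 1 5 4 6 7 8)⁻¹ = (0 8 7 6 4 5 1 2)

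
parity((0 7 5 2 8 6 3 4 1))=even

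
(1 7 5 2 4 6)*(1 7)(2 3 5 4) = (3 5)(4 6 7)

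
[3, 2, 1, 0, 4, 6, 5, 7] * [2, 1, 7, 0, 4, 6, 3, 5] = [0, 7, 1, 2, 4, 3, 6, 5]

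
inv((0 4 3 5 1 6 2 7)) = (0 7 2 6 1 5 3 4)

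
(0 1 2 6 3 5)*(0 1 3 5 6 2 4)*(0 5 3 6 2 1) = (0 6 3 2 1 4 5)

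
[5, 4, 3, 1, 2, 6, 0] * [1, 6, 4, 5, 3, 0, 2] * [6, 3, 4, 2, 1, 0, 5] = [6, 2, 0, 5, 1, 4, 3]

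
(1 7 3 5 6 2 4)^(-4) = (1 5 4 3 2 7 6)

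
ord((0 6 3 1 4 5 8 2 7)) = 9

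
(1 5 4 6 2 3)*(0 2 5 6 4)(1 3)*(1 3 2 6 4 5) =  (0 6 1 4 5)(2 3)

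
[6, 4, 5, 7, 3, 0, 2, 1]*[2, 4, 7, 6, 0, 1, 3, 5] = [3, 0, 1, 5, 6, 2, 7, 4]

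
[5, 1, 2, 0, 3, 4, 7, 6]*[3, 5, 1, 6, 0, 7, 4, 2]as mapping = [0→7, 1→5, 2→1, 3→3, 4→6, 5→0, 6→2, 7→4]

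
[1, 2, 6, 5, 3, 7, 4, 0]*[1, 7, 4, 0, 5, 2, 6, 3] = [7, 4, 6, 2, 0, 3, 5, 1]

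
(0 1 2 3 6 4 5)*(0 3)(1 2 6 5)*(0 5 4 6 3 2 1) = (0 1 3 4)(2 5)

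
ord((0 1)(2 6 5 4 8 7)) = 6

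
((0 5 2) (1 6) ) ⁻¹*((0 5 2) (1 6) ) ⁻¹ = (0 5 2) 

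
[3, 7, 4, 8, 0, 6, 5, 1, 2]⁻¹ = [4, 7, 8, 0, 2, 6, 5, 1, 3]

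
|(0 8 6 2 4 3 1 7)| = 8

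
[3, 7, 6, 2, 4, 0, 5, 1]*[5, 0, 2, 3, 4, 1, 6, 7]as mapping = [0→3, 1→7, 2→6, 3→2, 4→4, 5→5, 6→1, 7→0]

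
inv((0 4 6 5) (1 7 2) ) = (0 5 6 4) (1 2 7) 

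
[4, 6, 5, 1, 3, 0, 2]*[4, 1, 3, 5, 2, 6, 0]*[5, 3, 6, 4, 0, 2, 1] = [6, 5, 1, 3, 2, 0, 4]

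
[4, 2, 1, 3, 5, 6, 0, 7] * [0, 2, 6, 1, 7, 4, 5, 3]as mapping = [0→7, 1→6, 2→2, 3→1, 4→4, 5→5, 6→0, 7→3]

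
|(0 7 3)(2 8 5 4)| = 12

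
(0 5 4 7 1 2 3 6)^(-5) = (0 7 3 5 1 6 4 2)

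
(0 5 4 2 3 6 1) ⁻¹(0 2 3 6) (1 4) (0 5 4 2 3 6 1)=(0 2) (1 5 3 6) 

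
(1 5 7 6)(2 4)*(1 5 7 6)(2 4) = (1 7)(5 6)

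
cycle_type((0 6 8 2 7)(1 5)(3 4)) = 2^2.5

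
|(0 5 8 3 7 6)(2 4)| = 6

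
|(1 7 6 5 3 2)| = 6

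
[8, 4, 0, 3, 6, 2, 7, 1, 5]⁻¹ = [2, 7, 5, 3, 1, 8, 4, 6, 0]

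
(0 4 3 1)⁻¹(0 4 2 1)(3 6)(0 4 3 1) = (0 4 3 2)(1 6)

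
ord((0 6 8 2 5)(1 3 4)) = 15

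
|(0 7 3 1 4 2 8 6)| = 8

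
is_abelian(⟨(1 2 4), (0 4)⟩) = no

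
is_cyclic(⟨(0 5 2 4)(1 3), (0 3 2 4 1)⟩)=no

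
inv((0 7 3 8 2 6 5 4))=(0 4 5 6 2 8 3 7)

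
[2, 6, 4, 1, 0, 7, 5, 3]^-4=[4, 6, 0, 1, 2, 7, 5, 3]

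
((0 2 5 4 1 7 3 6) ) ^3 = (0 4 3 2 1 6 5 7) 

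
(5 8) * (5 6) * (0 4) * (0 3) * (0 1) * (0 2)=(0 4 3 1 2)(5 8 6)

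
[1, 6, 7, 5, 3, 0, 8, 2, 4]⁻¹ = [5, 0, 7, 4, 8, 3, 1, 2, 6]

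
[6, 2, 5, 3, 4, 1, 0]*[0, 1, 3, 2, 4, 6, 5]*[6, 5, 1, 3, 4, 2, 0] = [2, 3, 0, 1, 4, 5, 6]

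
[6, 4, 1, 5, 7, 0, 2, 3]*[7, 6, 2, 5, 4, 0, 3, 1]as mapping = [0→3, 1→4, 2→6, 3→0, 4→1, 5→7, 6→2, 7→5]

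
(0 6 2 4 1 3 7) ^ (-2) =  (0 3 4 6 7 1 2) 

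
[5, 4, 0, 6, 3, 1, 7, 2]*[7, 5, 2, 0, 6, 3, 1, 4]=[3, 6, 7, 1, 0, 5, 4, 2]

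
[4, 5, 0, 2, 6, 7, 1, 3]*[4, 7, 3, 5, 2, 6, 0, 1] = [2, 6, 4, 3, 0, 1, 7, 5]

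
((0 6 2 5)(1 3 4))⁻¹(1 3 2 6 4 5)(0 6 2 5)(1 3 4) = (0 3 4 5 2 1)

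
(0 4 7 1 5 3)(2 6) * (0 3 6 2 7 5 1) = (0 4 5 6 7)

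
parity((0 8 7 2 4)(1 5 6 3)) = odd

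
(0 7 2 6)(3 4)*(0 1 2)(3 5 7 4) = (0 4 5 7)(1 2 6)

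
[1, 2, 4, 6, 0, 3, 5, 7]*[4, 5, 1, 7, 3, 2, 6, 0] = [5, 1, 3, 6, 4, 7, 2, 0]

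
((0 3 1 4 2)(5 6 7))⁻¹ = (0 2 4 1 3)(5 7 6)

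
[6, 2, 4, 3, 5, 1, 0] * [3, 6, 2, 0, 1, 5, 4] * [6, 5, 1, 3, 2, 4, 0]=[2, 1, 5, 6, 4, 0, 3]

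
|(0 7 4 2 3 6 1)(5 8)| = 14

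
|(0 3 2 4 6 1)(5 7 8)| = 6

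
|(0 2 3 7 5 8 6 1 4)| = 9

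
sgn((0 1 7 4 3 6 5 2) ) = -1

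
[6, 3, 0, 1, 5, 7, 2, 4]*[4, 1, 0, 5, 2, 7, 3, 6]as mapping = [0→3, 1→5, 2→4, 3→1, 4→7, 5→6, 6→0, 7→2]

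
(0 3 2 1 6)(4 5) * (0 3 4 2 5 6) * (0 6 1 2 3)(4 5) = (0 5 3 4 1 6)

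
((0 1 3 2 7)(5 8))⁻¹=(0 7 2 3 1)(5 8)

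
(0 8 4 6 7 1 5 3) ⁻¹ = (0 3 5 1 7 6 4 8) 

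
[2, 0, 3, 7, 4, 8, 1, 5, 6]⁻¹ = [1, 6, 0, 2, 4, 7, 8, 3, 5]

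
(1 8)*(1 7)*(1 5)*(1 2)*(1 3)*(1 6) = (1 8 7 5 2 3 6)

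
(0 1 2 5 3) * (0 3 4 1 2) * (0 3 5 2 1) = (0 1 3 5 4) 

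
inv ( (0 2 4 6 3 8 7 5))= (0 5 7 8 3 6 4 2)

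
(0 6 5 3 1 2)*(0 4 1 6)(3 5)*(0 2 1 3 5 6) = (0 2 4 3)(5 6)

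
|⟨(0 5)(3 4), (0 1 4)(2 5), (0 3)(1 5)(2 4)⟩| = 720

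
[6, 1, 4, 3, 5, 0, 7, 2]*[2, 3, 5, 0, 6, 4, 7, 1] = [7, 3, 6, 0, 4, 2, 1, 5]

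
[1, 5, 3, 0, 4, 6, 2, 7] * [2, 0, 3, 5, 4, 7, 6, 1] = [0, 7, 5, 2, 4, 6, 3, 1]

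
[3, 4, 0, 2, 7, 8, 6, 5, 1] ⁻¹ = [2, 8, 3, 0, 1, 7, 6, 4, 5] 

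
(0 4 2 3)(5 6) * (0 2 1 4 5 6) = (0 5)(1 4)(2 3)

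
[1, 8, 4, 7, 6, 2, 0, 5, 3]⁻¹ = [6, 0, 5, 8, 2, 7, 4, 3, 1]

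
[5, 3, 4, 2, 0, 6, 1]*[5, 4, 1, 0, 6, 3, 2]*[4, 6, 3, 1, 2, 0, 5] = [1, 4, 5, 6, 0, 3, 2]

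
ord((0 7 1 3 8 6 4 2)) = 8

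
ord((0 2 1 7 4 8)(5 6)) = 6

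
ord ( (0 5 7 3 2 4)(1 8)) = 6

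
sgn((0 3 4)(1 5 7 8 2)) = 1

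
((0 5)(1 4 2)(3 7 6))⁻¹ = (0 5)(1 2 4)(3 6 7)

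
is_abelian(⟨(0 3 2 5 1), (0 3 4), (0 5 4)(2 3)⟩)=no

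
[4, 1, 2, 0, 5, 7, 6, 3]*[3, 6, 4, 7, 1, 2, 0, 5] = [1, 6, 4, 3, 2, 5, 0, 7]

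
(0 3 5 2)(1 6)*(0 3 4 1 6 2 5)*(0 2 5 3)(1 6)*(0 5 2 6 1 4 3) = (0 3 6 4 1 2 5)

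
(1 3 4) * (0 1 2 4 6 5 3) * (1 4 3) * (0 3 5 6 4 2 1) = (0 2 5)(1 3 4)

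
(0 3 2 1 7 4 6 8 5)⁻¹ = (0 5 8 6 4 7 1 2 3)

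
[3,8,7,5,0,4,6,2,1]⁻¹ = [4,8,7,0,5,3,6,2,1]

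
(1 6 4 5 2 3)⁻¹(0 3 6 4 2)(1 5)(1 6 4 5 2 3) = (0 1 4 5 3)(2 6)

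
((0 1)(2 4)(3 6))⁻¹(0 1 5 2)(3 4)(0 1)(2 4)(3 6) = (0 5 4 1)(2 6)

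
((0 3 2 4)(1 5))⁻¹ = (0 4 2 3)(1 5)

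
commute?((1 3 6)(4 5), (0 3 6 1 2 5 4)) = no:(1 3 6)(4 5) * (0 3 6 1 2 5 4) = (0 3 1 6 2 5), (0 3 6 1 2 5 4) * (1 3 6)(4 5) = (0 6 3 1 2 4)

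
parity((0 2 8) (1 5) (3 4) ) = even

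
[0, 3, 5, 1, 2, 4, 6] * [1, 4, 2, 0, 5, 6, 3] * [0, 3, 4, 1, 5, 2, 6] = [3, 0, 6, 5, 4, 2, 1]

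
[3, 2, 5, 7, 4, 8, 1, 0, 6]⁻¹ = [7, 6, 1, 0, 4, 2, 8, 3, 5]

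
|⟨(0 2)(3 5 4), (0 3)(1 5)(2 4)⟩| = 72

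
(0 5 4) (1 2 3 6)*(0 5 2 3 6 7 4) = (0 2 6 1 3 7 4 5) 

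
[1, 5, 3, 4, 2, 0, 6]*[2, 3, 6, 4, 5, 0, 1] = [3, 0, 4, 5, 6, 2, 1]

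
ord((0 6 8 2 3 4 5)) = 7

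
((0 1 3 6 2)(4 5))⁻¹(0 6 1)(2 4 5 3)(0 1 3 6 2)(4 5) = (0 5 4 6)(1 2 3)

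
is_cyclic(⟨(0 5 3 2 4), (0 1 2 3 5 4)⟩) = no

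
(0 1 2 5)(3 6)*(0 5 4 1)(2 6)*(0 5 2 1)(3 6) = (0 5 2 4)(1 3)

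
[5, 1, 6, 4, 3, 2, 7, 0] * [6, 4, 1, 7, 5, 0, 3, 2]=[0, 4, 3, 5, 7, 1, 2, 6] 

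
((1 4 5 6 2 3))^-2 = (1 2 5)(3 6 4)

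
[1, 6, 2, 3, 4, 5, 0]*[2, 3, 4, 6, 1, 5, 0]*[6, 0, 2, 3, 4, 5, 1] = [3, 6, 4, 1, 0, 5, 2]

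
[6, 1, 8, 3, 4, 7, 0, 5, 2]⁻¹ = [6, 1, 8, 3, 4, 7, 0, 5, 2]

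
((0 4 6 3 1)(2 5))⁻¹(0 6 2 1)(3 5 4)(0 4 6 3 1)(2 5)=(0 4 3 5)(1 2 6)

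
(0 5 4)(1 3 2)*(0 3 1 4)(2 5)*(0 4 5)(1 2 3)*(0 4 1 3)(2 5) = (1 5)(3 4)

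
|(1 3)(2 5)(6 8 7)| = 6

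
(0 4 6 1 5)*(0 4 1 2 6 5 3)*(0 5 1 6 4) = (0 6 2 4 1 3 5)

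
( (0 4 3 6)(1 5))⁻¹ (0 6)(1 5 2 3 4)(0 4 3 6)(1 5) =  (0 4)(1 2 6 3 5)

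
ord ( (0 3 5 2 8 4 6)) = 7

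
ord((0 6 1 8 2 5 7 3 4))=9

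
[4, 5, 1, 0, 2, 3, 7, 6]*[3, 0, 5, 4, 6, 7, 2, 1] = [6, 7, 0, 3, 5, 4, 1, 2]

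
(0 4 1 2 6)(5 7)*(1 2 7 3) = (0 4 2 6)(1 7 5 3)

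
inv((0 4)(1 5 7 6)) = (0 4)(1 6 7 5)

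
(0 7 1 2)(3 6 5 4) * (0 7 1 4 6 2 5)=(0 1 5 6)(2 7 4 3)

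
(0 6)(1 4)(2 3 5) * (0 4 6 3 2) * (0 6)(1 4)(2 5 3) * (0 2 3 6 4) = (0 3 6 1 2 5 4)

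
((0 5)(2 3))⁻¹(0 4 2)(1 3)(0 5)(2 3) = (1 2)(3 5 4)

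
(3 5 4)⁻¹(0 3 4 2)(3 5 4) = (0 5 3 2)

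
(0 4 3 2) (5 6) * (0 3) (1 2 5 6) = (0 4) (1 2 3 5) 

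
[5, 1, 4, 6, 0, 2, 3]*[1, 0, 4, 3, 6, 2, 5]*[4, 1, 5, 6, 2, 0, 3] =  [5, 4, 3, 0, 1, 2, 6]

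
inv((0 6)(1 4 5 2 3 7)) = (0 6)(1 7 3 2 5 4)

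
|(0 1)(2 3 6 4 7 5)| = 6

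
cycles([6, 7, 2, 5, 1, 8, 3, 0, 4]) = (0 6 3 5 8 4 1 7)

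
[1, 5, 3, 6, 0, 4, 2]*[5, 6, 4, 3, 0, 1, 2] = [6, 1, 3, 2, 5, 0, 4]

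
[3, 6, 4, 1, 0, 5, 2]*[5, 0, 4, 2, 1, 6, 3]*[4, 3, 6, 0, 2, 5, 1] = [6, 0, 3, 4, 5, 1, 2] 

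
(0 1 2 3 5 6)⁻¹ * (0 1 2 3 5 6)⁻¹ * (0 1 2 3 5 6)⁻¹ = (0 3)(1 5)(2 6)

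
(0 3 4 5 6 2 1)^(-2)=(0 2 5 3 1 6 4)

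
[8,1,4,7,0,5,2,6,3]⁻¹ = [4,1,6,8,2,5,7,3,0]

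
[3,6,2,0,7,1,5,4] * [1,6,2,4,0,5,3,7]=[4,3,2,1,7,6,5,0]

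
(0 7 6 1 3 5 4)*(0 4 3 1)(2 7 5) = (0 5 3 2 7 6)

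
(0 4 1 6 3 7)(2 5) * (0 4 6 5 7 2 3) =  (0 6)(1 5 3 2 7 4)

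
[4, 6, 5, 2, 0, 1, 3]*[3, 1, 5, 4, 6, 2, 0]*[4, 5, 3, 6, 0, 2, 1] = [1, 4, 3, 2, 6, 5, 0]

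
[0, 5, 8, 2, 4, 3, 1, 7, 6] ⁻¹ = [0, 6, 3, 5, 4, 1, 8, 7, 2] 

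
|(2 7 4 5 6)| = 5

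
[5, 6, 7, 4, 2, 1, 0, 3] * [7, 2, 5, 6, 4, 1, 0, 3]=[1, 0, 3, 4, 5, 2, 7, 6]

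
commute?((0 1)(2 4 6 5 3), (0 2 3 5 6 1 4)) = no:(0 1)(2 4 6 5 3)*(0 2 3 5 6 1 4) = (0 4 1 2), (0 2 3 5 6 1 4)*(0 1)(2 4 6 5 3) = (0 4 1 6)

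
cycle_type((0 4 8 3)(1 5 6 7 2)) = 4.5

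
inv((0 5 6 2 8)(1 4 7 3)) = (0 8 2 6 5)(1 3 7 4)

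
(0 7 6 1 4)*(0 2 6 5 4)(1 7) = (0 1)(2 6 7 5 4)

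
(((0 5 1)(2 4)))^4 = (0 5 1)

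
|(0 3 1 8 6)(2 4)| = 10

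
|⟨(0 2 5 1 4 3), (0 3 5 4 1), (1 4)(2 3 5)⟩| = 720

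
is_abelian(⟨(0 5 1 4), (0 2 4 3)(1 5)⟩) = no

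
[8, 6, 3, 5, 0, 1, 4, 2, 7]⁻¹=[4, 5, 7, 2, 6, 3, 1, 8, 0]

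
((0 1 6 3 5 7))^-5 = (0 1 6 3 5 7)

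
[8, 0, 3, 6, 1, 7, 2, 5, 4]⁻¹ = [1, 4, 6, 2, 8, 7, 3, 5, 0]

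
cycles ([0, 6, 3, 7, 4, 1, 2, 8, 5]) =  (1 6 2 3 7 8 5)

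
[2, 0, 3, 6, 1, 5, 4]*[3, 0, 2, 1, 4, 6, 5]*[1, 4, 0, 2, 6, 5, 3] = [0, 2, 4, 5, 1, 3, 6]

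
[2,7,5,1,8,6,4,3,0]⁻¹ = [8,3,0,7,6,2,5,1,4]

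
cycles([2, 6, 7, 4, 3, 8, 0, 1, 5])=(0 2 7 1 6)(3 4)(5 8)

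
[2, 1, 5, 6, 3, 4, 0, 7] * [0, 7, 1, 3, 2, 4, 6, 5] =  [1, 7, 4, 6, 3, 2, 0, 5]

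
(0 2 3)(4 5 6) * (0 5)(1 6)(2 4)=(0 4)(1 6 2 3 5)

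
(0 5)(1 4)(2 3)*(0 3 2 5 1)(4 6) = (0 1 6 4)(3 5)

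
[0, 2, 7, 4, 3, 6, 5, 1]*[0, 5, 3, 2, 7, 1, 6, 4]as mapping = [0→0, 1→3, 2→4, 3→7, 4→2, 5→6, 6→1, 7→5]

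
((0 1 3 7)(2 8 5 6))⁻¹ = (0 7 3 1)(2 6 5 8)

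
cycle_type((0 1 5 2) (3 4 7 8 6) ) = 4.5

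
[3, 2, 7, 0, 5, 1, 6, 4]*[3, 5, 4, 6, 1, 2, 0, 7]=[6, 4, 7, 3, 2, 5, 0, 1]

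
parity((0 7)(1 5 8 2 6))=odd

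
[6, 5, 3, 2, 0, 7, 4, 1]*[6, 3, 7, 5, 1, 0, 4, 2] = [4, 0, 5, 7, 6, 2, 1, 3]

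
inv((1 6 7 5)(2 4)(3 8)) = (1 5 7 6)(2 4)(3 8)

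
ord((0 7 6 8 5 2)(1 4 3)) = 6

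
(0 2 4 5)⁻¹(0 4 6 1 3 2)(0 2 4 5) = (1 3 4 2 5 6)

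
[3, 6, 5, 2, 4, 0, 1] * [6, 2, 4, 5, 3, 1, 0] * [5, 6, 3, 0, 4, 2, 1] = [2, 5, 6, 4, 0, 1, 3]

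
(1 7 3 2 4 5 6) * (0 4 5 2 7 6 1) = (0 4 2 5 1 6)(3 7)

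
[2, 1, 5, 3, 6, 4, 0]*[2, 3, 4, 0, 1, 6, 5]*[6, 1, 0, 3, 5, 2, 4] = [5, 3, 4, 6, 2, 1, 0]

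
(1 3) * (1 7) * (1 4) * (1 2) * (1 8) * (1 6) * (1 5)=(1 3 7 4 2 8 6 5)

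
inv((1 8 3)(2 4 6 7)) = (1 3 8)(2 7 6 4)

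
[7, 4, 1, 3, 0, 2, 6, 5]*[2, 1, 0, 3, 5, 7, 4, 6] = [6, 5, 1, 3, 2, 0, 4, 7]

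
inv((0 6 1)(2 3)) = (0 1 6)(2 3)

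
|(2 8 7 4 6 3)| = 6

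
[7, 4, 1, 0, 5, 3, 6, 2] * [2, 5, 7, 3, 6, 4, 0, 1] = [1, 6, 5, 2, 4, 3, 0, 7]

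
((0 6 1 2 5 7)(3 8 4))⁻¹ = (0 7 5 2 1 6)(3 4 8)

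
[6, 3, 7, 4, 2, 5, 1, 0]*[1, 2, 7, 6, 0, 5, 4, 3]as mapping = [0→4, 1→6, 2→3, 3→0, 4→7, 5→5, 6→2, 7→1]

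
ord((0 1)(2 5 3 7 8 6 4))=14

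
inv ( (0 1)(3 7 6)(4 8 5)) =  (0 1)(3 6 7)(4 5 8)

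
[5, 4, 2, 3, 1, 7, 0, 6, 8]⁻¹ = [6, 4, 2, 3, 1, 0, 7, 5, 8]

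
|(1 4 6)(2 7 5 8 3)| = 15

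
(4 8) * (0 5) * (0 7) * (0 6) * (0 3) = (0 5 7 6 3)(4 8)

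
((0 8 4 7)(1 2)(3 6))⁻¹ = (0 7 4 8)(1 2)(3 6)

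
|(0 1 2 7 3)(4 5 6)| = 15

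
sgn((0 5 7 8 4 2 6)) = 1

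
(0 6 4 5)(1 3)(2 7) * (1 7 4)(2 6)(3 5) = (0 2 4 3 7 6 1 5)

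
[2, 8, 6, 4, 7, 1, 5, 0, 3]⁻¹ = [7, 5, 0, 8, 3, 6, 2, 4, 1]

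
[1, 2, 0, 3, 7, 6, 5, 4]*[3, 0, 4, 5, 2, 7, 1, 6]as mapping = [0→0, 1→4, 2→3, 3→5, 4→6, 5→1, 6→7, 7→2]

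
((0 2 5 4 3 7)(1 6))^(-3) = (0 4)(1 6)(2 3)(5 7)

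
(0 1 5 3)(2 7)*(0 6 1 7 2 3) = (0 7 3 6 1 5)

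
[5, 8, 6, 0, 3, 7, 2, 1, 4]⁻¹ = [3, 7, 6, 4, 8, 0, 2, 5, 1]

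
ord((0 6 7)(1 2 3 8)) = 12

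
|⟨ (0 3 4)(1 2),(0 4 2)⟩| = 120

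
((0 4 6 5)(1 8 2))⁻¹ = (0 5 6 4)(1 2 8)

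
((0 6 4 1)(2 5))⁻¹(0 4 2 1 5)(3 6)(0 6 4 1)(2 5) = (0 2 6 1 5)(3 4)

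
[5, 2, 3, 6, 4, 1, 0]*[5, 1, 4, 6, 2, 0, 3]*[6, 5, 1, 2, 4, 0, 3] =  [6, 4, 3, 2, 1, 5, 0]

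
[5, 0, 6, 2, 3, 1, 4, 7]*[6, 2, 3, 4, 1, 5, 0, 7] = [5, 6, 0, 3, 4, 2, 1, 7]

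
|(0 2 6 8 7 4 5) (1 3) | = 14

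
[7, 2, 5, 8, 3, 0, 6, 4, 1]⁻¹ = [5, 8, 1, 4, 7, 2, 6, 0, 3]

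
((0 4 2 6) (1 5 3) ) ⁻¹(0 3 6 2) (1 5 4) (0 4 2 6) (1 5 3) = (0 6 4 1) (2 5 3) 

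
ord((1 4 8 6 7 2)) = 6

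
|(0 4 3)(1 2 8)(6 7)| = 6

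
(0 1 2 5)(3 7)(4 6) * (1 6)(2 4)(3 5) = (0 6 2 3 7 5)(1 4)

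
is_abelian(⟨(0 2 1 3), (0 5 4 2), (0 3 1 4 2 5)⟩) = no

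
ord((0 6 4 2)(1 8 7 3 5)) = 20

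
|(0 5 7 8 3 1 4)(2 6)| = 14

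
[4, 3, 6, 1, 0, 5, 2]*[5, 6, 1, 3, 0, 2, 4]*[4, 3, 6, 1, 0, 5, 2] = [4, 1, 0, 2, 5, 6, 3]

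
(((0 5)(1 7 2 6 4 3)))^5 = (0 5)(1 3 4 6 2 7)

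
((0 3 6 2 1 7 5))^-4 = (0 2 5 6 7 3 1)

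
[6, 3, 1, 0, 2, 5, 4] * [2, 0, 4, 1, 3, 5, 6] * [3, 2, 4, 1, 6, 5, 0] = [0, 2, 3, 4, 6, 5, 1]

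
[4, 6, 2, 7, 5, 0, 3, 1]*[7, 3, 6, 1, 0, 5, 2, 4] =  [0, 2, 6, 4, 5, 7, 1, 3]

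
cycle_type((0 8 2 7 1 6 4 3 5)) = 9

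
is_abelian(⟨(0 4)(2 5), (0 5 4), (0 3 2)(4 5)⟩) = no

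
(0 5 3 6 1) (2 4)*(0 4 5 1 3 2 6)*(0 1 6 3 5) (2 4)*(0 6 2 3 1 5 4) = (0 2 6 4 1 3 5) 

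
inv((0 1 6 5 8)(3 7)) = (0 8 5 6 1)(3 7)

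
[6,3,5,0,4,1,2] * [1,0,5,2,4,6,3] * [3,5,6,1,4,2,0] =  [1,6,0,5,4,3,2]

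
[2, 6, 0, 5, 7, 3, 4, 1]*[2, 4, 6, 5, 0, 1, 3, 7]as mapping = [0→6, 1→3, 2→2, 3→1, 4→7, 5→5, 6→0, 7→4]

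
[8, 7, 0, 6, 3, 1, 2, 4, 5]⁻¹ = [2, 5, 6, 4, 7, 8, 3, 1, 0]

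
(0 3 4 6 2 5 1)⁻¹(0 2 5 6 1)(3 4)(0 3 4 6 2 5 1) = (0 3 5 1 2)(4 6)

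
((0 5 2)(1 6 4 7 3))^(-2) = (0 5 2)(1 7 6 3 4)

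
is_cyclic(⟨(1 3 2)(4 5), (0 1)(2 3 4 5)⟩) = no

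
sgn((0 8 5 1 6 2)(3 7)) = 1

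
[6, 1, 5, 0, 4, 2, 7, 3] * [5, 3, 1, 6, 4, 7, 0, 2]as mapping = [0→0, 1→3, 2→7, 3→5, 4→4, 5→1, 6→2, 7→6]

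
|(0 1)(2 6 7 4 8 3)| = 6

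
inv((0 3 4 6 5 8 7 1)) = (0 1 7 8 5 6 4 3)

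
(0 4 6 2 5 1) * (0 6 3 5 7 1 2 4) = (1 6 4 3 5 2 7)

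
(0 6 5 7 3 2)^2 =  (0 5 3)(2 6 7)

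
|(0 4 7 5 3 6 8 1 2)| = 9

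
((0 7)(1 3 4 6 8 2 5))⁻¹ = (0 7)(1 5 2 8 6 4 3)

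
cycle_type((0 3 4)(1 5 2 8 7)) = 3.5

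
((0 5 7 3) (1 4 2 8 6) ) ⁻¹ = (0 3 7 5) (1 6 8 2 4) 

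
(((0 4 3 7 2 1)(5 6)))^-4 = (0 3 2)(1 4 7)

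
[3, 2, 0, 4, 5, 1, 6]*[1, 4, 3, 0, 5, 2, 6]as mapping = [0→0, 1→3, 2→1, 3→5, 4→2, 5→4, 6→6]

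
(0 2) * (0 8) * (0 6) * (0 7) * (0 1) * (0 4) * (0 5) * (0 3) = (0 2 8 6 7 1 4 5 3)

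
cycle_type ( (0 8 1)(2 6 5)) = 3^2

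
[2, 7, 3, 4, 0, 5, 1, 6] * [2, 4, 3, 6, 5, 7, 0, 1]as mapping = [0→3, 1→1, 2→6, 3→5, 4→2, 5→7, 6→4, 7→0]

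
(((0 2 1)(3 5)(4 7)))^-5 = (0 2 1)(3 5)(4 7)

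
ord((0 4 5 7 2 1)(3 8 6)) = 6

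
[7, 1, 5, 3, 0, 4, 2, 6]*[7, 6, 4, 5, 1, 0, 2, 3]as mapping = [0→3, 1→6, 2→0, 3→5, 4→7, 5→1, 6→4, 7→2]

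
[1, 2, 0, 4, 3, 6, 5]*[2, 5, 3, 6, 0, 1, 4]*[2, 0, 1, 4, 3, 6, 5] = [6, 4, 1, 2, 5, 3, 0]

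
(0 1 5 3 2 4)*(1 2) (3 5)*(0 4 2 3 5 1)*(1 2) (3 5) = (0 5 2 1 3) 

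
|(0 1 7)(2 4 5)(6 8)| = 6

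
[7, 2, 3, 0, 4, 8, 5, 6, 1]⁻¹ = [3, 8, 1, 2, 4, 6, 7, 0, 5]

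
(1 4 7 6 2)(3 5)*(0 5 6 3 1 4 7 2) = (0 5 1 7 3 6)(2 4)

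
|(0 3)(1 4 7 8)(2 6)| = 4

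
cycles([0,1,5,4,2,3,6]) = (2 5 3 4) 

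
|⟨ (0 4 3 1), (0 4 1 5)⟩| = 20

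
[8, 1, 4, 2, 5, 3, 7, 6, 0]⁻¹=[8, 1, 3, 5, 2, 4, 7, 6, 0]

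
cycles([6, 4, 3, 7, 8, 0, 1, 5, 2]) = (0 6 1 4 8 2 3 7 5)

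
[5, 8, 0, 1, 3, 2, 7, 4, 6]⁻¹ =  [2, 3, 5, 4, 7, 0, 8, 6, 1]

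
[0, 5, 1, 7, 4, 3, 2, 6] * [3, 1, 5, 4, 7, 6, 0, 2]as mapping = [0→3, 1→6, 2→1, 3→2, 4→7, 5→4, 6→5, 7→0]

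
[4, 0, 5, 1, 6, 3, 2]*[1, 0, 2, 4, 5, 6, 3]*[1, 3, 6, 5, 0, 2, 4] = [2, 3, 4, 1, 5, 0, 6]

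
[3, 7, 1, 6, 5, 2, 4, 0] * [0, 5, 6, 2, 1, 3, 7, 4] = [2, 4, 5, 7, 3, 6, 1, 0]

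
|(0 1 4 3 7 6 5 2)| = 8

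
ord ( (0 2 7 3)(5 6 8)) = 12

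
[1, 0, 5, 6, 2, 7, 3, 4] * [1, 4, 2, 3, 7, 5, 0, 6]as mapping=[0→4, 1→1, 2→5, 3→0, 4→2, 5→6, 6→3, 7→7]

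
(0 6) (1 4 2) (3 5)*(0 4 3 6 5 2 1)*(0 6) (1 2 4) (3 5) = (0 3 4 2 6 1 5) 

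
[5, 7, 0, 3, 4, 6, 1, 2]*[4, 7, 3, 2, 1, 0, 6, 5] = [0, 5, 4, 2, 1, 6, 7, 3]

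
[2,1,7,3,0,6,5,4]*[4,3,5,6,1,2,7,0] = [5,3,0,6,4,7,2,1]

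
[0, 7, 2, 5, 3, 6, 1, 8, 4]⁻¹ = [0, 6, 2, 4, 8, 3, 5, 1, 7]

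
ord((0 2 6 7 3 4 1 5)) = 8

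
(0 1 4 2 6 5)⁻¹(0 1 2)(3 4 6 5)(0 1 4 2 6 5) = (0 3 2 5)(1 4 6)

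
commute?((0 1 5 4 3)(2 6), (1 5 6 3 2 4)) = no:(0 1 5 4 3)(2 6) * (1 5 6 3 2 4) = (0 5 1 6 4 2 3), (1 5 6 3 2 4) * (0 1 5 4 3)(2 6) = (0 1 4 5 2 3 6)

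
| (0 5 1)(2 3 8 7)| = 12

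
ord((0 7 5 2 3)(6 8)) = 10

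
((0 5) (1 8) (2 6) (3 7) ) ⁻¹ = (0 5) (1 8) (2 6) (3 7) 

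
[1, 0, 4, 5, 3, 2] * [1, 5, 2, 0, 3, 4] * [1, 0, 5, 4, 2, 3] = [3, 0, 4, 2, 1, 5]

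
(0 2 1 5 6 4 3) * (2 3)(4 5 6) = (0 3)(1 6 5 4 2)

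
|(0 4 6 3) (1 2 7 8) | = 4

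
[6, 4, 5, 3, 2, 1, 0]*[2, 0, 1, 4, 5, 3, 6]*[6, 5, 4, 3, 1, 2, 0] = [0, 2, 3, 1, 5, 6, 4]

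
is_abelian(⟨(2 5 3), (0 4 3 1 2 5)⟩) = no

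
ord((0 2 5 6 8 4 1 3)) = 8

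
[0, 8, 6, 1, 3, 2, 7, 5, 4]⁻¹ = [0, 3, 5, 4, 8, 7, 2, 6, 1]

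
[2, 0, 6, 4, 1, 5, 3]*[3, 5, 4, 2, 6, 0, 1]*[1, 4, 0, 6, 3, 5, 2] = [3, 6, 4, 2, 5, 1, 0]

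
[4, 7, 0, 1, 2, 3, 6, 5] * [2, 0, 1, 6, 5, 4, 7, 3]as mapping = [0→5, 1→3, 2→2, 3→0, 4→1, 5→6, 6→7, 7→4]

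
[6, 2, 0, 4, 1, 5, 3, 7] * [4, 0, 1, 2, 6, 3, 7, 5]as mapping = [0→7, 1→1, 2→4, 3→6, 4→0, 5→3, 6→2, 7→5]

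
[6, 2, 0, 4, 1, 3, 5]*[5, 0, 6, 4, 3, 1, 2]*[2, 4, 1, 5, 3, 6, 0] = [1, 0, 6, 5, 2, 3, 4]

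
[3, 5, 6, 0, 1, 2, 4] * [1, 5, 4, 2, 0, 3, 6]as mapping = [0→2, 1→3, 2→6, 3→1, 4→5, 5→4, 6→0]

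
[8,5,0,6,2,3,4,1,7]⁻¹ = [2,7,4,5,6,1,3,8,0]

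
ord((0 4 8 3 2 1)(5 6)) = 6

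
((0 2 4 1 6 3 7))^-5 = (0 4 6 7 2 1 3)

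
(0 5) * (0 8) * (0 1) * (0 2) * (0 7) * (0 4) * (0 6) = (0 5 8 1 2 7 4 6) 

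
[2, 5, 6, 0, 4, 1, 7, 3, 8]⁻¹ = [3, 5, 0, 7, 4, 1, 2, 6, 8]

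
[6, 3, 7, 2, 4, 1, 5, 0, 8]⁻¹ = [7, 5, 3, 1, 4, 6, 0, 2, 8]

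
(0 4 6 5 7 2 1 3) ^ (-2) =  (0 1 7 6) (2 5 4 3) 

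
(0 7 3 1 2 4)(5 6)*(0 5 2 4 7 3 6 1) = (0 3)(1 4 5)(2 7 6)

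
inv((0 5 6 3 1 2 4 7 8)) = (0 8 7 4 2 1 3 6 5)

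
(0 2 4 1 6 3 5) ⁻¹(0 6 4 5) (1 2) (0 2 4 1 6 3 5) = (0 2 3 1) (4 6) 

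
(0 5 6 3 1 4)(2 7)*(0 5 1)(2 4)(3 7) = (0 1 2 3)(4 5 6 7)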